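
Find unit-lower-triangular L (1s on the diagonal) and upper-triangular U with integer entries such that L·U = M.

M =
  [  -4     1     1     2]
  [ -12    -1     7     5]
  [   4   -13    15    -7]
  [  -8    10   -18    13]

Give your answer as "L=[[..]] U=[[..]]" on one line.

  r1 -= 3·r0 → [0,-4,4,-1]
  r2 -= -1·r0 → [0,-12,16,-5]
  r3 -= 2·r0 → [0,8,-20,9]
  r2 -= 3·r1 → [0,0,4,-2]
  r3 -= -2·r1 → [0,0,-12,7]
  r3 -= -3·r2 → [0,0,0,1]

L=[[1,0,0,0],[3,1,0,0],[-1,3,1,0],[2,-2,-3,1]] U=[[-4,1,1,2],[0,-4,4,-1],[0,0,4,-2],[0,0,0,1]]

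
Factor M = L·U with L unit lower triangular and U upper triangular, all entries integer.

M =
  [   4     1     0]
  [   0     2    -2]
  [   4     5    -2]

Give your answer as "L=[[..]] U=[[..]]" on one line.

  R1 -= 0·R0 → [0,2,-2]
  R2 -= 1·R0 → [0,4,-2]
  R2 -= 2·R1 → [0,0,2]

L=[[1,0,0],[0,1,0],[1,2,1]] U=[[4,1,0],[0,2,-2],[0,0,2]]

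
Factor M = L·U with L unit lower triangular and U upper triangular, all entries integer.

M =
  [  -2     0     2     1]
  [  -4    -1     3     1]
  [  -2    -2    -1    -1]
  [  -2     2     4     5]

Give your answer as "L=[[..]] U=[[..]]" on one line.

  R1 -= 2·R0 → [0,-1,-1,-1]
  R2 -= 1·R0 → [0,-2,-3,-2]
  R3 -= 1·R0 → [0,2,2,4]
  R2 -= 2·R1 → [0,0,-1,0]
  R3 -= -2·R1 → [0,0,0,2]
  R3 -= 0·R2 → [0,0,0,2]

L=[[1,0,0,0],[2,1,0,0],[1,2,1,0],[1,-2,0,1]] U=[[-2,0,2,1],[0,-1,-1,-1],[0,0,-1,0],[0,0,0,2]]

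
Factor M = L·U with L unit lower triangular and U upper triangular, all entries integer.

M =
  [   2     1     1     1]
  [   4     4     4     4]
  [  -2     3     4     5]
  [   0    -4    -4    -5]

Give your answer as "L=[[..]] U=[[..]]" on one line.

L=[[1,0,0,0],[2,1,0,0],[-1,2,1,0],[0,-2,0,1]] U=[[2,1,1,1],[0,2,2,2],[0,0,1,2],[0,0,0,-1]]

  R1 -= 2·R0 → [0,2,2,2]
  R2 -= -1·R0 → [0,4,5,6]
  R3 -= 0·R0 → [0,-4,-4,-5]
  R2 -= 2·R1 → [0,0,1,2]
  R3 -= -2·R1 → [0,0,0,-1]
  R3 -= 0·R2 → [0,0,0,-1]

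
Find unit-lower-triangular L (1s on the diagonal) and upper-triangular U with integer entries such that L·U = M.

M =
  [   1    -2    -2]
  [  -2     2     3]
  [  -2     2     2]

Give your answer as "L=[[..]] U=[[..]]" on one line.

  R1 -= -2·R0 → [0,-2,-1]
  R2 -= -2·R0 → [0,-2,-2]
  R2 -= 1·R1 → [0,0,-1]

L=[[1,0,0],[-2,1,0],[-2,1,1]] U=[[1,-2,-2],[0,-2,-1],[0,0,-1]]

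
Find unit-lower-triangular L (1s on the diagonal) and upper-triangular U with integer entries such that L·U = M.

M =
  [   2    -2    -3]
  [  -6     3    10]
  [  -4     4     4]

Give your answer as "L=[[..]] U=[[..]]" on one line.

  R1 -= -3·R0 → [0,-3,1]
  R2 -= -2·R0 → [0,0,-2]
  R2 -= 0·R1 → [0,0,-2]

L=[[1,0,0],[-3,1,0],[-2,0,1]] U=[[2,-2,-3],[0,-3,1],[0,0,-2]]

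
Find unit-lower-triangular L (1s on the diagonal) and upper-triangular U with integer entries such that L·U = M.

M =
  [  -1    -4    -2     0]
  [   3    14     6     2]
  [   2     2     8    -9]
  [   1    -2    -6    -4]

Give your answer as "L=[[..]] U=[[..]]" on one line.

L=[[1,0,0,0],[-3,1,0,0],[-2,-3,1,0],[-1,-3,-2,1]] U=[[-1,-4,-2,0],[0,2,0,2],[0,0,4,-3],[0,0,0,-4]]

  row1 -= -3·row0 → [0,2,0,2]
  row2 -= -2·row0 → [0,-6,4,-9]
  row3 -= -1·row0 → [0,-6,-8,-4]
  row2 -= -3·row1 → [0,0,4,-3]
  row3 -= -3·row1 → [0,0,-8,2]
  row3 -= -2·row2 → [0,0,0,-4]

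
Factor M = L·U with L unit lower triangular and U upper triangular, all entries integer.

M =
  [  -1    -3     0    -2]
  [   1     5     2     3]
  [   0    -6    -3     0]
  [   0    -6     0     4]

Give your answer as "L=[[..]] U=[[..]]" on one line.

  r1 -= -1·r0 → [0,2,2,1]
  r2 -= 0·r0 → [0,-6,-3,0]
  r3 -= 0·r0 → [0,-6,0,4]
  r2 -= -3·r1 → [0,0,3,3]
  r3 -= -3·r1 → [0,0,6,7]
  r3 -= 2·r2 → [0,0,0,1]

L=[[1,0,0,0],[-1,1,0,0],[0,-3,1,0],[0,-3,2,1]] U=[[-1,-3,0,-2],[0,2,2,1],[0,0,3,3],[0,0,0,1]]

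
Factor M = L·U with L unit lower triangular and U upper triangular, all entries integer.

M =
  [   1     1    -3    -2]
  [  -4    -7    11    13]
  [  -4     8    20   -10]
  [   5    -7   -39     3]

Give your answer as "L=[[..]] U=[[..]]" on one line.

L=[[1,0,0,0],[-4,1,0,0],[-4,-4,1,0],[5,4,-5,1]] U=[[1,1,-3,-2],[0,-3,-1,5],[0,0,4,2],[0,0,0,3]]

  row1 -= -4·row0 → [0,-3,-1,5]
  row2 -= -4·row0 → [0,12,8,-18]
  row3 -= 5·row0 → [0,-12,-24,13]
  row2 -= -4·row1 → [0,0,4,2]
  row3 -= 4·row1 → [0,0,-20,-7]
  row3 -= -5·row2 → [0,0,0,3]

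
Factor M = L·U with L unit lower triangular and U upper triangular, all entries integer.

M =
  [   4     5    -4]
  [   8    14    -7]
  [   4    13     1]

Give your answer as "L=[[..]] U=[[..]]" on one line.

  row1 -= 2·row0 → [0,4,1]
  row2 -= 1·row0 → [0,8,5]
  row2 -= 2·row1 → [0,0,3]

L=[[1,0,0],[2,1,0],[1,2,1]] U=[[4,5,-4],[0,4,1],[0,0,3]]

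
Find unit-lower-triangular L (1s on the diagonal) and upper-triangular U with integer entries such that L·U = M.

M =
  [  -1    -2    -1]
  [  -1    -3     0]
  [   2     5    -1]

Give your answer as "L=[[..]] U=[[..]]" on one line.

  R1 -= 1·R0 → [0,-1,1]
  R2 -= -2·R0 → [0,1,-3]
  R2 -= -1·R1 → [0,0,-2]

L=[[1,0,0],[1,1,0],[-2,-1,1]] U=[[-1,-2,-1],[0,-1,1],[0,0,-2]]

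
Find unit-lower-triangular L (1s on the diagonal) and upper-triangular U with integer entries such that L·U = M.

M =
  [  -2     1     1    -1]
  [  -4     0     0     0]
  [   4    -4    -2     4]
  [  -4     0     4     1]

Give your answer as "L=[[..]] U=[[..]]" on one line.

  r1 -= 2·r0 → [0,-2,-2,2]
  r2 -= -2·r0 → [0,-2,0,2]
  r3 -= 2·r0 → [0,-2,2,3]
  r2 -= 1·r1 → [0,0,2,0]
  r3 -= 1·r1 → [0,0,4,1]
  r3 -= 2·r2 → [0,0,0,1]

L=[[1,0,0,0],[2,1,0,0],[-2,1,1,0],[2,1,2,1]] U=[[-2,1,1,-1],[0,-2,-2,2],[0,0,2,0],[0,0,0,1]]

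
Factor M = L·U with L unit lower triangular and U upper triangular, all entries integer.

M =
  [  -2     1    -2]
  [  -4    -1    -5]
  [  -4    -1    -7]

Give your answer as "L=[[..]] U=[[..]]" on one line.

L=[[1,0,0],[2,1,0],[2,1,1]] U=[[-2,1,-2],[0,-3,-1],[0,0,-2]]

  row1 -= 2·row0 → [0,-3,-1]
  row2 -= 2·row0 → [0,-3,-3]
  row2 -= 1·row1 → [0,0,-2]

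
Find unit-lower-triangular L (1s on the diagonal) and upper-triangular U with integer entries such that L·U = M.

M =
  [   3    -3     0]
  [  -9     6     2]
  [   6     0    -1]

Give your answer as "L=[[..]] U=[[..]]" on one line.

L=[[1,0,0],[-3,1,0],[2,-2,1]] U=[[3,-3,0],[0,-3,2],[0,0,3]]

  row1 -= -3·row0 → [0,-3,2]
  row2 -= 2·row0 → [0,6,-1]
  row2 -= -2·row1 → [0,0,3]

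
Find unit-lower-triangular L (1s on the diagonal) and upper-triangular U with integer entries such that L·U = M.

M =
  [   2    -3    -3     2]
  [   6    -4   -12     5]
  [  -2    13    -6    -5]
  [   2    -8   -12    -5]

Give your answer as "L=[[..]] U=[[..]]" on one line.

L=[[1,0,0,0],[3,1,0,0],[-1,2,1,0],[1,-1,4,1]] U=[[2,-3,-3,2],[0,5,-3,-1],[0,0,-3,-1],[0,0,0,-4]]

  R1 -= 3·R0 → [0,5,-3,-1]
  R2 -= -1·R0 → [0,10,-9,-3]
  R3 -= 1·R0 → [0,-5,-9,-7]
  R2 -= 2·R1 → [0,0,-3,-1]
  R3 -= -1·R1 → [0,0,-12,-8]
  R3 -= 4·R2 → [0,0,0,-4]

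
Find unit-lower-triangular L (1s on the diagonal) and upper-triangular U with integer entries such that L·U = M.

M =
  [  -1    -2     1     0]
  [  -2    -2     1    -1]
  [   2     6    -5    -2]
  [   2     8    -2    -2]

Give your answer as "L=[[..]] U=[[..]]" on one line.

L=[[1,0,0,0],[2,1,0,0],[-2,1,1,0],[-2,2,-1,1]] U=[[-1,-2,1,0],[0,2,-1,-1],[0,0,-2,-1],[0,0,0,-1]]

  R1 -= 2·R0 → [0,2,-1,-1]
  R2 -= -2·R0 → [0,2,-3,-2]
  R3 -= -2·R0 → [0,4,0,-2]
  R2 -= 1·R1 → [0,0,-2,-1]
  R3 -= 2·R1 → [0,0,2,0]
  R3 -= -1·R2 → [0,0,0,-1]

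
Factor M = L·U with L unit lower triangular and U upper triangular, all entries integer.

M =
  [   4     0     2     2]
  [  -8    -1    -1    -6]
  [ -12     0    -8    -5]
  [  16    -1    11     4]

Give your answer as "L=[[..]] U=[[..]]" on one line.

  R1 -= -2·R0 → [0,-1,3,-2]
  R2 -= -3·R0 → [0,0,-2,1]
  R3 -= 4·R0 → [0,-1,3,-4]
  R2 -= 0·R1 → [0,0,-2,1]
  R3 -= 1·R1 → [0,0,0,-2]
  R3 -= 0·R2 → [0,0,0,-2]

L=[[1,0,0,0],[-2,1,0,0],[-3,0,1,0],[4,1,0,1]] U=[[4,0,2,2],[0,-1,3,-2],[0,0,-2,1],[0,0,0,-2]]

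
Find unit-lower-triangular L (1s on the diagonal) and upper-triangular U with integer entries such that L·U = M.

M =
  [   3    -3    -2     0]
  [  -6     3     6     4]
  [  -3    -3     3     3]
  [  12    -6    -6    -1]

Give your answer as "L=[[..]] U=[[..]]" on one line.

  R1 -= -2·R0 → [0,-3,2,4]
  R2 -= -1·R0 → [0,-6,1,3]
  R3 -= 4·R0 → [0,6,2,-1]
  R2 -= 2·R1 → [0,0,-3,-5]
  R3 -= -2·R1 → [0,0,6,7]
  R3 -= -2·R2 → [0,0,0,-3]

L=[[1,0,0,0],[-2,1,0,0],[-1,2,1,0],[4,-2,-2,1]] U=[[3,-3,-2,0],[0,-3,2,4],[0,0,-3,-5],[0,0,0,-3]]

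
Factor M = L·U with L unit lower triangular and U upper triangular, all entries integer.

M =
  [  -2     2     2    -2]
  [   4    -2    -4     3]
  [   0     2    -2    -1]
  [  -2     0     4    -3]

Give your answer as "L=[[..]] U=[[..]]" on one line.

  r1 -= -2·r0 → [0,2,0,-1]
  r2 -= 0·r0 → [0,2,-2,-1]
  r3 -= 1·r0 → [0,-2,2,-1]
  r2 -= 1·r1 → [0,0,-2,0]
  r3 -= -1·r1 → [0,0,2,-2]
  r3 -= -1·r2 → [0,0,0,-2]

L=[[1,0,0,0],[-2,1,0,0],[0,1,1,0],[1,-1,-1,1]] U=[[-2,2,2,-2],[0,2,0,-1],[0,0,-2,0],[0,0,0,-2]]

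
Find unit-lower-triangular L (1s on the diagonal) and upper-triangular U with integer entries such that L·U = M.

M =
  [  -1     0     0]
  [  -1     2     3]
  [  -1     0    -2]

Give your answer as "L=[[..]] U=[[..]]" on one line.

  row1 -= 1·row0 → [0,2,3]
  row2 -= 1·row0 → [0,0,-2]
  row2 -= 0·row1 → [0,0,-2]

L=[[1,0,0],[1,1,0],[1,0,1]] U=[[-1,0,0],[0,2,3],[0,0,-2]]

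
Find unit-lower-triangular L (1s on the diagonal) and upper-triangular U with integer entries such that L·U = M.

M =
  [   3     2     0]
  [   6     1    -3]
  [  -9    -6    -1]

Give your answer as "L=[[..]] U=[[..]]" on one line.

  R1 -= 2·R0 → [0,-3,-3]
  R2 -= -3·R0 → [0,0,-1]
  R2 -= 0·R1 → [0,0,-1]

L=[[1,0,0],[2,1,0],[-3,0,1]] U=[[3,2,0],[0,-3,-3],[0,0,-1]]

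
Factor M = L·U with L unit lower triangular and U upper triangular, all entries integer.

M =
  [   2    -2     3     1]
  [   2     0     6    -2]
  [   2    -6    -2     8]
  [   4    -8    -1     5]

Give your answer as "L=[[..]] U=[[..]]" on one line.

  row1 -= 1·row0 → [0,2,3,-3]
  row2 -= 1·row0 → [0,-4,-5,7]
  row3 -= 2·row0 → [0,-4,-7,3]
  row2 -= -2·row1 → [0,0,1,1]
  row3 -= -2·row1 → [0,0,-1,-3]
  row3 -= -1·row2 → [0,0,0,-2]

L=[[1,0,0,0],[1,1,0,0],[1,-2,1,0],[2,-2,-1,1]] U=[[2,-2,3,1],[0,2,3,-3],[0,0,1,1],[0,0,0,-2]]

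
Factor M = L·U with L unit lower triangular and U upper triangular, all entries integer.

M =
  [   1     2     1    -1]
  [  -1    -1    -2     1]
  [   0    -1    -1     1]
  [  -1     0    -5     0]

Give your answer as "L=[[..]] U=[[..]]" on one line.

  r1 -= -1·r0 → [0,1,-1,0]
  r2 -= 0·r0 → [0,-1,-1,1]
  r3 -= -1·r0 → [0,2,-4,-1]
  r2 -= -1·r1 → [0,0,-2,1]
  r3 -= 2·r1 → [0,0,-2,-1]
  r3 -= 1·r2 → [0,0,0,-2]

L=[[1,0,0,0],[-1,1,0,0],[0,-1,1,0],[-1,2,1,1]] U=[[1,2,1,-1],[0,1,-1,0],[0,0,-2,1],[0,0,0,-2]]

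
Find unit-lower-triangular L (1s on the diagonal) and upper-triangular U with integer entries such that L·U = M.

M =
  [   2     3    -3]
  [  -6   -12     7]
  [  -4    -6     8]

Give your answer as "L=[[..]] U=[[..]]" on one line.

  R1 -= -3·R0 → [0,-3,-2]
  R2 -= -2·R0 → [0,0,2]
  R2 -= 0·R1 → [0,0,2]

L=[[1,0,0],[-3,1,0],[-2,0,1]] U=[[2,3,-3],[0,-3,-2],[0,0,2]]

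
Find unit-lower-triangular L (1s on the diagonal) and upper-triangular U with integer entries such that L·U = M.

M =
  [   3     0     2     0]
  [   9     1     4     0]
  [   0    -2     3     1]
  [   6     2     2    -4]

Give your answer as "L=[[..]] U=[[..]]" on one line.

  r1 -= 3·r0 → [0,1,-2,0]
  r2 -= 0·r0 → [0,-2,3,1]
  r3 -= 2·r0 → [0,2,-2,-4]
  r2 -= -2·r1 → [0,0,-1,1]
  r3 -= 2·r1 → [0,0,2,-4]
  r3 -= -2·r2 → [0,0,0,-2]

L=[[1,0,0,0],[3,1,0,0],[0,-2,1,0],[2,2,-2,1]] U=[[3,0,2,0],[0,1,-2,0],[0,0,-1,1],[0,0,0,-2]]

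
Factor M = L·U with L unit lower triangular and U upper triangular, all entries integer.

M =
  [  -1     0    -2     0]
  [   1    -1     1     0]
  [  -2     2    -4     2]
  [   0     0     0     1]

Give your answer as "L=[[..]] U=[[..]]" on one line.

  row1 -= -1·row0 → [0,-1,-1,0]
  row2 -= 2·row0 → [0,2,0,2]
  row3 -= 0·row0 → [0,0,0,1]
  row2 -= -2·row1 → [0,0,-2,2]
  row3 -= 0·row1 → [0,0,0,1]
  row3 -= 0·row2 → [0,0,0,1]

L=[[1,0,0,0],[-1,1,0,0],[2,-2,1,0],[0,0,0,1]] U=[[-1,0,-2,0],[0,-1,-1,0],[0,0,-2,2],[0,0,0,1]]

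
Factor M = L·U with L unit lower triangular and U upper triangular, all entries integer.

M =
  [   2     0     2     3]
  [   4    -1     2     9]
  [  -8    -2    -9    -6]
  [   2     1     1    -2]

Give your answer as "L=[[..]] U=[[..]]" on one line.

L=[[1,0,0,0],[2,1,0,0],[-4,2,1,0],[1,-1,-1,1]] U=[[2,0,2,3],[0,-1,-2,3],[0,0,3,0],[0,0,0,-2]]

  row1 -= 2·row0 → [0,-1,-2,3]
  row2 -= -4·row0 → [0,-2,-1,6]
  row3 -= 1·row0 → [0,1,-1,-5]
  row2 -= 2·row1 → [0,0,3,0]
  row3 -= -1·row1 → [0,0,-3,-2]
  row3 -= -1·row2 → [0,0,0,-2]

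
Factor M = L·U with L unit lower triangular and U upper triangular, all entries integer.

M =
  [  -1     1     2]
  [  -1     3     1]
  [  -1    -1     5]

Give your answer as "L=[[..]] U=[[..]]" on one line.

L=[[1,0,0],[1,1,0],[1,-1,1]] U=[[-1,1,2],[0,2,-1],[0,0,2]]

  R1 -= 1·R0 → [0,2,-1]
  R2 -= 1·R0 → [0,-2,3]
  R2 -= -1·R1 → [0,0,2]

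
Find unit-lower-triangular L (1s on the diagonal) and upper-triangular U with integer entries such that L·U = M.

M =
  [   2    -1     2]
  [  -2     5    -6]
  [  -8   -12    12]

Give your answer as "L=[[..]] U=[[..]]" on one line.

L=[[1,0,0],[-1,1,0],[-4,-4,1]] U=[[2,-1,2],[0,4,-4],[0,0,4]]

  r1 -= -1·r0 → [0,4,-4]
  r2 -= -4·r0 → [0,-16,20]
  r2 -= -4·r1 → [0,0,4]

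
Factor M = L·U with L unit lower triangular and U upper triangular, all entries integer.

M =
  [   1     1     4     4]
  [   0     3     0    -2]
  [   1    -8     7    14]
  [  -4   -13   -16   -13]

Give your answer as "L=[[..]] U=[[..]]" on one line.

L=[[1,0,0,0],[0,1,0,0],[1,-3,1,0],[-4,-3,0,1]] U=[[1,1,4,4],[0,3,0,-2],[0,0,3,4],[0,0,0,-3]]

  row1 -= 0·row0 → [0,3,0,-2]
  row2 -= 1·row0 → [0,-9,3,10]
  row3 -= -4·row0 → [0,-9,0,3]
  row2 -= -3·row1 → [0,0,3,4]
  row3 -= -3·row1 → [0,0,0,-3]
  row3 -= 0·row2 → [0,0,0,-3]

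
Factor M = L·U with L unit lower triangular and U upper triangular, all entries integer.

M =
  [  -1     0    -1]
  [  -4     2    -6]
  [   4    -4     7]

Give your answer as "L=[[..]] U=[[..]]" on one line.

  R1 -= 4·R0 → [0,2,-2]
  R2 -= -4·R0 → [0,-4,3]
  R2 -= -2·R1 → [0,0,-1]

L=[[1,0,0],[4,1,0],[-4,-2,1]] U=[[-1,0,-1],[0,2,-2],[0,0,-1]]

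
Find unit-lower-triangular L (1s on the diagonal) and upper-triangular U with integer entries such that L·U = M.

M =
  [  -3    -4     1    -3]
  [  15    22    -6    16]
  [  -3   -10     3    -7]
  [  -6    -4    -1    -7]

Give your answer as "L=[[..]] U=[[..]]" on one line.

  R1 -= -5·R0 → [0,2,-1,1]
  R2 -= 1·R0 → [0,-6,2,-4]
  R3 -= 2·R0 → [0,4,-3,-1]
  R2 -= -3·R1 → [0,0,-1,-1]
  R3 -= 2·R1 → [0,0,-1,-3]
  R3 -= 1·R2 → [0,0,0,-2]

L=[[1,0,0,0],[-5,1,0,0],[1,-3,1,0],[2,2,1,1]] U=[[-3,-4,1,-3],[0,2,-1,1],[0,0,-1,-1],[0,0,0,-2]]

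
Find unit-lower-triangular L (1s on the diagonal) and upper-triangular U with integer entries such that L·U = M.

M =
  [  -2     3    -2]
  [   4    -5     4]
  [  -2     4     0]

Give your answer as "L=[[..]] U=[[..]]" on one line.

L=[[1,0,0],[-2,1,0],[1,1,1]] U=[[-2,3,-2],[0,1,0],[0,0,2]]

  r1 -= -2·r0 → [0,1,0]
  r2 -= 1·r0 → [0,1,2]
  r2 -= 1·r1 → [0,0,2]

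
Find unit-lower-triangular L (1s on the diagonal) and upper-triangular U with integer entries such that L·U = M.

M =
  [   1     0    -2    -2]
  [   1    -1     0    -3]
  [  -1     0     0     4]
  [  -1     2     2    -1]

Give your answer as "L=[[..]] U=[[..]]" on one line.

  r1 -= 1·r0 → [0,-1,2,-1]
  r2 -= -1·r0 → [0,0,-2,2]
  r3 -= -1·r0 → [0,2,0,-3]
  r2 -= 0·r1 → [0,0,-2,2]
  r3 -= -2·r1 → [0,0,4,-5]
  r3 -= -2·r2 → [0,0,0,-1]

L=[[1,0,0,0],[1,1,0,0],[-1,0,1,0],[-1,-2,-2,1]] U=[[1,0,-2,-2],[0,-1,2,-1],[0,0,-2,2],[0,0,0,-1]]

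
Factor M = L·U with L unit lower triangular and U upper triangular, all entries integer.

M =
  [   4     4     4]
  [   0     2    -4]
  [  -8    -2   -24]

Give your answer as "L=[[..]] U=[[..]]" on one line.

  r1 -= 0·r0 → [0,2,-4]
  r2 -= -2·r0 → [0,6,-16]
  r2 -= 3·r1 → [0,0,-4]

L=[[1,0,0],[0,1,0],[-2,3,1]] U=[[4,4,4],[0,2,-4],[0,0,-4]]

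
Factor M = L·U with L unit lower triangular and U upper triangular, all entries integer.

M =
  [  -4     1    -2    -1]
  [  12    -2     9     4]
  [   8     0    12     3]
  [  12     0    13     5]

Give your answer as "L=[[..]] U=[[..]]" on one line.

  r1 -= -3·r0 → [0,1,3,1]
  r2 -= -2·r0 → [0,2,8,1]
  r3 -= -3·r0 → [0,3,7,2]
  r2 -= 2·r1 → [0,0,2,-1]
  r3 -= 3·r1 → [0,0,-2,-1]
  r3 -= -1·r2 → [0,0,0,-2]

L=[[1,0,0,0],[-3,1,0,0],[-2,2,1,0],[-3,3,-1,1]] U=[[-4,1,-2,-1],[0,1,3,1],[0,0,2,-1],[0,0,0,-2]]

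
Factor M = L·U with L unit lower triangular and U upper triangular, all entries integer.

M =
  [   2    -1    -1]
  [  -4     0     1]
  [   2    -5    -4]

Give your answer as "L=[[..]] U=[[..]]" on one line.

  row1 -= -2·row0 → [0,-2,-1]
  row2 -= 1·row0 → [0,-4,-3]
  row2 -= 2·row1 → [0,0,-1]

L=[[1,0,0],[-2,1,0],[1,2,1]] U=[[2,-1,-1],[0,-2,-1],[0,0,-1]]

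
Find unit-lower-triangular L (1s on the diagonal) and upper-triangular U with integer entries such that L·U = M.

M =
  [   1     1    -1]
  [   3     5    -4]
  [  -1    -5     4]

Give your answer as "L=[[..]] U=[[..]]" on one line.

L=[[1,0,0],[3,1,0],[-1,-2,1]] U=[[1,1,-1],[0,2,-1],[0,0,1]]

  R1 -= 3·R0 → [0,2,-1]
  R2 -= -1·R0 → [0,-4,3]
  R2 -= -2·R1 → [0,0,1]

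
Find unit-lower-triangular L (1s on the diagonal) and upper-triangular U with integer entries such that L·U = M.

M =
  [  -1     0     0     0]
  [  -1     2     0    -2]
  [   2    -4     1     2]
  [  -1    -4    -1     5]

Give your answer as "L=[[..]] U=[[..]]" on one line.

  row1 -= 1·row0 → [0,2,0,-2]
  row2 -= -2·row0 → [0,-4,1,2]
  row3 -= 1·row0 → [0,-4,-1,5]
  row2 -= -2·row1 → [0,0,1,-2]
  row3 -= -2·row1 → [0,0,-1,1]
  row3 -= -1·row2 → [0,0,0,-1]

L=[[1,0,0,0],[1,1,0,0],[-2,-2,1,0],[1,-2,-1,1]] U=[[-1,0,0,0],[0,2,0,-2],[0,0,1,-2],[0,0,0,-1]]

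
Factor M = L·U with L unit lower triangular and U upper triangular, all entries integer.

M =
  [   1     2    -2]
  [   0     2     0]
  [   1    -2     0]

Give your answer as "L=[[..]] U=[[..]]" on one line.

  row1 -= 0·row0 → [0,2,0]
  row2 -= 1·row0 → [0,-4,2]
  row2 -= -2·row1 → [0,0,2]

L=[[1,0,0],[0,1,0],[1,-2,1]] U=[[1,2,-2],[0,2,0],[0,0,2]]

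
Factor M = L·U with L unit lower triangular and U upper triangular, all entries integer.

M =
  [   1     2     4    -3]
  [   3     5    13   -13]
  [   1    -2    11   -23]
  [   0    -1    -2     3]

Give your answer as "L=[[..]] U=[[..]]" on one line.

  R1 -= 3·R0 → [0,-1,1,-4]
  R2 -= 1·R0 → [0,-4,7,-20]
  R3 -= 0·R0 → [0,-1,-2,3]
  R2 -= 4·R1 → [0,0,3,-4]
  R3 -= 1·R1 → [0,0,-3,7]
  R3 -= -1·R2 → [0,0,0,3]

L=[[1,0,0,0],[3,1,0,0],[1,4,1,0],[0,1,-1,1]] U=[[1,2,4,-3],[0,-1,1,-4],[0,0,3,-4],[0,0,0,3]]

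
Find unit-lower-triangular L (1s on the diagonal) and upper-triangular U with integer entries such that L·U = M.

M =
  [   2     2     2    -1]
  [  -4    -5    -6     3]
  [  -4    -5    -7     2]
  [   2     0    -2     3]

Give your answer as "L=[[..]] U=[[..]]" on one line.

L=[[1,0,0,0],[-2,1,0,0],[-2,1,1,0],[1,2,0,1]] U=[[2,2,2,-1],[0,-1,-2,1],[0,0,-1,-1],[0,0,0,2]]

  row1 -= -2·row0 → [0,-1,-2,1]
  row2 -= -2·row0 → [0,-1,-3,0]
  row3 -= 1·row0 → [0,-2,-4,4]
  row2 -= 1·row1 → [0,0,-1,-1]
  row3 -= 2·row1 → [0,0,0,2]
  row3 -= 0·row2 → [0,0,0,2]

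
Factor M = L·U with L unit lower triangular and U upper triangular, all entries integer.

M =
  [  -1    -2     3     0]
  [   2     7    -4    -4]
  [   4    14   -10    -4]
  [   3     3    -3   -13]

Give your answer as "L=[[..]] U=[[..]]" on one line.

  R1 -= -2·R0 → [0,3,2,-4]
  R2 -= -4·R0 → [0,6,2,-4]
  R3 -= -3·R0 → [0,-3,6,-13]
  R2 -= 2·R1 → [0,0,-2,4]
  R3 -= -1·R1 → [0,0,8,-17]
  R3 -= -4·R2 → [0,0,0,-1]

L=[[1,0,0,0],[-2,1,0,0],[-4,2,1,0],[-3,-1,-4,1]] U=[[-1,-2,3,0],[0,3,2,-4],[0,0,-2,4],[0,0,0,-1]]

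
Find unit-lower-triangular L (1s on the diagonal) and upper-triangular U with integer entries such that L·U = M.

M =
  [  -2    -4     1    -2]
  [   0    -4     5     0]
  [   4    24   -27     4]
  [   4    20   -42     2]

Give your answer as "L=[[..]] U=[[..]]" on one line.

L=[[1,0,0,0],[0,1,0,0],[-2,-4,1,0],[-2,-3,5,1]] U=[[-2,-4,1,-2],[0,-4,5,0],[0,0,-5,0],[0,0,0,-2]]

  row1 -= 0·row0 → [0,-4,5,0]
  row2 -= -2·row0 → [0,16,-25,0]
  row3 -= -2·row0 → [0,12,-40,-2]
  row2 -= -4·row1 → [0,0,-5,0]
  row3 -= -3·row1 → [0,0,-25,-2]
  row3 -= 5·row2 → [0,0,0,-2]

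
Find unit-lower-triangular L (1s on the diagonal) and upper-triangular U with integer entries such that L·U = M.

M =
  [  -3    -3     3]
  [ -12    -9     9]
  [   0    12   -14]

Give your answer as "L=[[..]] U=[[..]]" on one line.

  row1 -= 4·row0 → [0,3,-3]
  row2 -= 0·row0 → [0,12,-14]
  row2 -= 4·row1 → [0,0,-2]

L=[[1,0,0],[4,1,0],[0,4,1]] U=[[-3,-3,3],[0,3,-3],[0,0,-2]]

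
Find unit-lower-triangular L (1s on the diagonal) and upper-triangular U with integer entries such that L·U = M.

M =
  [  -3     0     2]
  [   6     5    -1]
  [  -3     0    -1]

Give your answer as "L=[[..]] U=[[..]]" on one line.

L=[[1,0,0],[-2,1,0],[1,0,1]] U=[[-3,0,2],[0,5,3],[0,0,-3]]

  row1 -= -2·row0 → [0,5,3]
  row2 -= 1·row0 → [0,0,-3]
  row2 -= 0·row1 → [0,0,-3]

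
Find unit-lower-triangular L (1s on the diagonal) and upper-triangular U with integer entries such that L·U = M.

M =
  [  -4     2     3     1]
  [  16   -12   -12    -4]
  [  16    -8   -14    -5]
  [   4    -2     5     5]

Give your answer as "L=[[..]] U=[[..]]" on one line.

L=[[1,0,0,0],[-4,1,0,0],[-4,0,1,0],[-1,0,-4,1]] U=[[-4,2,3,1],[0,-4,0,0],[0,0,-2,-1],[0,0,0,2]]

  r1 -= -4·r0 → [0,-4,0,0]
  r2 -= -4·r0 → [0,0,-2,-1]
  r3 -= -1·r0 → [0,0,8,6]
  r2 -= 0·r1 → [0,0,-2,-1]
  r3 -= 0·r1 → [0,0,8,6]
  r3 -= -4·r2 → [0,0,0,2]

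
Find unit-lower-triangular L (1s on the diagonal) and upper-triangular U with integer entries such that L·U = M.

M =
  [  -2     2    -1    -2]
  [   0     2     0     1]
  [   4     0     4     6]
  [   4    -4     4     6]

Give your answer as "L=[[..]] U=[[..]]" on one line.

  row1 -= 0·row0 → [0,2,0,1]
  row2 -= -2·row0 → [0,4,2,2]
  row3 -= -2·row0 → [0,0,2,2]
  row2 -= 2·row1 → [0,0,2,0]
  row3 -= 0·row1 → [0,0,2,2]
  row3 -= 1·row2 → [0,0,0,2]

L=[[1,0,0,0],[0,1,0,0],[-2,2,1,0],[-2,0,1,1]] U=[[-2,2,-1,-2],[0,2,0,1],[0,0,2,0],[0,0,0,2]]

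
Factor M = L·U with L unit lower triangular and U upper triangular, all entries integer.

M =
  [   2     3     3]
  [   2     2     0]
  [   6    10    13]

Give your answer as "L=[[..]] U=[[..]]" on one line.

L=[[1,0,0],[1,1,0],[3,-1,1]] U=[[2,3,3],[0,-1,-3],[0,0,1]]

  r1 -= 1·r0 → [0,-1,-3]
  r2 -= 3·r0 → [0,1,4]
  r2 -= -1·r1 → [0,0,1]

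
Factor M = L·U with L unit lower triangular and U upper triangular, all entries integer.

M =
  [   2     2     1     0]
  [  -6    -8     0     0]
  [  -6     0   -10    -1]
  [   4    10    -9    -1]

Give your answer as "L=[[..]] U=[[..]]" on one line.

  R1 -= -3·R0 → [0,-2,3,0]
  R2 -= -3·R0 → [0,6,-7,-1]
  R3 -= 2·R0 → [0,6,-11,-1]
  R2 -= -3·R1 → [0,0,2,-1]
  R3 -= -3·R1 → [0,0,-2,-1]
  R3 -= -1·R2 → [0,0,0,-2]

L=[[1,0,0,0],[-3,1,0,0],[-3,-3,1,0],[2,-3,-1,1]] U=[[2,2,1,0],[0,-2,3,0],[0,0,2,-1],[0,0,0,-2]]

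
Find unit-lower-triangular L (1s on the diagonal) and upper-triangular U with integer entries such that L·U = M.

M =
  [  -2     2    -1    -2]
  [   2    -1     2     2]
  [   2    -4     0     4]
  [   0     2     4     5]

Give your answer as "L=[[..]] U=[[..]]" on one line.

L=[[1,0,0,0],[-1,1,0,0],[-1,-2,1,0],[0,2,2,1]] U=[[-2,2,-1,-2],[0,1,1,0],[0,0,1,2],[0,0,0,1]]

  R1 -= -1·R0 → [0,1,1,0]
  R2 -= -1·R0 → [0,-2,-1,2]
  R3 -= 0·R0 → [0,2,4,5]
  R2 -= -2·R1 → [0,0,1,2]
  R3 -= 2·R1 → [0,0,2,5]
  R3 -= 2·R2 → [0,0,0,1]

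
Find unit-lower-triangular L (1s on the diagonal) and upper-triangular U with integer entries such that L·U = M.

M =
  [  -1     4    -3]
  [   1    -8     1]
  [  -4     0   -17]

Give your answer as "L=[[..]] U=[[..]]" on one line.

L=[[1,0,0],[-1,1,0],[4,4,1]] U=[[-1,4,-3],[0,-4,-2],[0,0,3]]

  r1 -= -1·r0 → [0,-4,-2]
  r2 -= 4·r0 → [0,-16,-5]
  r2 -= 4·r1 → [0,0,3]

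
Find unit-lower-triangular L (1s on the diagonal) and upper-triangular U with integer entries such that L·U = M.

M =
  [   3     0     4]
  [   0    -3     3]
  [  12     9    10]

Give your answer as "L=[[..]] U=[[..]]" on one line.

L=[[1,0,0],[0,1,0],[4,-3,1]] U=[[3,0,4],[0,-3,3],[0,0,3]]

  row1 -= 0·row0 → [0,-3,3]
  row2 -= 4·row0 → [0,9,-6]
  row2 -= -3·row1 → [0,0,3]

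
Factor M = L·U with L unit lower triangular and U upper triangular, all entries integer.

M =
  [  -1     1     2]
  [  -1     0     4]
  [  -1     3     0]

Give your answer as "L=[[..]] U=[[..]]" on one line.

L=[[1,0,0],[1,1,0],[1,-2,1]] U=[[-1,1,2],[0,-1,2],[0,0,2]]

  r1 -= 1·r0 → [0,-1,2]
  r2 -= 1·r0 → [0,2,-2]
  r2 -= -2·r1 → [0,0,2]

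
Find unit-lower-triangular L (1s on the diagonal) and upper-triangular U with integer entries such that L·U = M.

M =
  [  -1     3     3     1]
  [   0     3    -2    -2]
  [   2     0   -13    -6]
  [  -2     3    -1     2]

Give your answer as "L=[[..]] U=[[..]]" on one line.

L=[[1,0,0,0],[0,1,0,0],[-2,2,1,0],[2,-1,3,1]] U=[[-1,3,3,1],[0,3,-2,-2],[0,0,-3,0],[0,0,0,-2]]

  row1 -= 0·row0 → [0,3,-2,-2]
  row2 -= -2·row0 → [0,6,-7,-4]
  row3 -= 2·row0 → [0,-3,-7,0]
  row2 -= 2·row1 → [0,0,-3,0]
  row3 -= -1·row1 → [0,0,-9,-2]
  row3 -= 3·row2 → [0,0,0,-2]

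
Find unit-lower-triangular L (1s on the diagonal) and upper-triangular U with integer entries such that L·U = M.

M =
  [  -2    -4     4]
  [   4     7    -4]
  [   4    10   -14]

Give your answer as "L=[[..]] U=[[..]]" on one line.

  row1 -= -2·row0 → [0,-1,4]
  row2 -= -2·row0 → [0,2,-6]
  row2 -= -2·row1 → [0,0,2]

L=[[1,0,0],[-2,1,0],[-2,-2,1]] U=[[-2,-4,4],[0,-1,4],[0,0,2]]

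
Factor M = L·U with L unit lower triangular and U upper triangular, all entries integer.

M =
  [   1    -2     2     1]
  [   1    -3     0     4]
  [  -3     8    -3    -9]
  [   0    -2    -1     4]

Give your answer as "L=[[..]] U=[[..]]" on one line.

  r1 -= 1·r0 → [0,-1,-2,3]
  r2 -= -3·r0 → [0,2,3,-6]
  r3 -= 0·r0 → [0,-2,-1,4]
  r2 -= -2·r1 → [0,0,-1,0]
  r3 -= 2·r1 → [0,0,3,-2]
  r3 -= -3·r2 → [0,0,0,-2]

L=[[1,0,0,0],[1,1,0,0],[-3,-2,1,0],[0,2,-3,1]] U=[[1,-2,2,1],[0,-1,-2,3],[0,0,-1,0],[0,0,0,-2]]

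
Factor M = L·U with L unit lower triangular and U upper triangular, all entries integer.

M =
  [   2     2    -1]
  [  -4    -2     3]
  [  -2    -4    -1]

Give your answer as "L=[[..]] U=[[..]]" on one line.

  r1 -= -2·r0 → [0,2,1]
  r2 -= -1·r0 → [0,-2,-2]
  r2 -= -1·r1 → [0,0,-1]

L=[[1,0,0],[-2,1,0],[-1,-1,1]] U=[[2,2,-1],[0,2,1],[0,0,-1]]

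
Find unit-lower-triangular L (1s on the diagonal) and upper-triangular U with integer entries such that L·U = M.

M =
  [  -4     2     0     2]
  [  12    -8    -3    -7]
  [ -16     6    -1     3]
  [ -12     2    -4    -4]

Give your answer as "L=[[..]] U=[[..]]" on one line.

  row1 -= -3·row0 → [0,-2,-3,-1]
  row2 -= 4·row0 → [0,-2,-1,-5]
  row3 -= 3·row0 → [0,-4,-4,-10]
  row2 -= 1·row1 → [0,0,2,-4]
  row3 -= 2·row1 → [0,0,2,-8]
  row3 -= 1·row2 → [0,0,0,-4]

L=[[1,0,0,0],[-3,1,0,0],[4,1,1,0],[3,2,1,1]] U=[[-4,2,0,2],[0,-2,-3,-1],[0,0,2,-4],[0,0,0,-4]]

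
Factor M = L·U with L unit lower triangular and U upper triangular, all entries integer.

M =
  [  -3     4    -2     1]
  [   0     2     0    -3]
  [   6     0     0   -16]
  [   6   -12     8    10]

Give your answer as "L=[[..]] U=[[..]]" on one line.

L=[[1,0,0,0],[0,1,0,0],[-2,4,1,0],[-2,-2,-1,1]] U=[[-3,4,-2,1],[0,2,0,-3],[0,0,-4,-2],[0,0,0,4]]

  row1 -= 0·row0 → [0,2,0,-3]
  row2 -= -2·row0 → [0,8,-4,-14]
  row3 -= -2·row0 → [0,-4,4,12]
  row2 -= 4·row1 → [0,0,-4,-2]
  row3 -= -2·row1 → [0,0,4,6]
  row3 -= -1·row2 → [0,0,0,4]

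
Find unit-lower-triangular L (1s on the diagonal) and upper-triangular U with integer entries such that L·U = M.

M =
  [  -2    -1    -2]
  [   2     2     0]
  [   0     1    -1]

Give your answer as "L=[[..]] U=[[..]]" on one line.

  r1 -= -1·r0 → [0,1,-2]
  r2 -= 0·r0 → [0,1,-1]
  r2 -= 1·r1 → [0,0,1]

L=[[1,0,0],[-1,1,0],[0,1,1]] U=[[-2,-1,-2],[0,1,-2],[0,0,1]]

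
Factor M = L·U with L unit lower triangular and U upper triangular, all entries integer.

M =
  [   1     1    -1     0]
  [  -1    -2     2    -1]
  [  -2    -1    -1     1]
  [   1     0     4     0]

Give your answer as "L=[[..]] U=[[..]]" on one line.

  row1 -= -1·row0 → [0,-1,1,-1]
  row2 -= -2·row0 → [0,1,-3,1]
  row3 -= 1·row0 → [0,-1,5,0]
  row2 -= -1·row1 → [0,0,-2,0]
  row3 -= 1·row1 → [0,0,4,1]
  row3 -= -2·row2 → [0,0,0,1]

L=[[1,0,0,0],[-1,1,0,0],[-2,-1,1,0],[1,1,-2,1]] U=[[1,1,-1,0],[0,-1,1,-1],[0,0,-2,0],[0,0,0,1]]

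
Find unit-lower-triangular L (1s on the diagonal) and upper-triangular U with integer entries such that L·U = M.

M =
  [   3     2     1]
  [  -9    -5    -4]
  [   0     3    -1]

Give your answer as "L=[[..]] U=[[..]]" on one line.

L=[[1,0,0],[-3,1,0],[0,3,1]] U=[[3,2,1],[0,1,-1],[0,0,2]]

  row1 -= -3·row0 → [0,1,-1]
  row2 -= 0·row0 → [0,3,-1]
  row2 -= 3·row1 → [0,0,2]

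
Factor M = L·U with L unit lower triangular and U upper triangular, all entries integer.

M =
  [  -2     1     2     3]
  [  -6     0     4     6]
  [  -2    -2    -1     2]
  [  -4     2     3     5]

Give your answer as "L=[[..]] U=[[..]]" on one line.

L=[[1,0,0,0],[3,1,0,0],[1,1,1,0],[2,0,1,1]] U=[[-2,1,2,3],[0,-3,-2,-3],[0,0,-1,2],[0,0,0,-3]]

  r1 -= 3·r0 → [0,-3,-2,-3]
  r2 -= 1·r0 → [0,-3,-3,-1]
  r3 -= 2·r0 → [0,0,-1,-1]
  r2 -= 1·r1 → [0,0,-1,2]
  r3 -= 0·r1 → [0,0,-1,-1]
  r3 -= 1·r2 → [0,0,0,-3]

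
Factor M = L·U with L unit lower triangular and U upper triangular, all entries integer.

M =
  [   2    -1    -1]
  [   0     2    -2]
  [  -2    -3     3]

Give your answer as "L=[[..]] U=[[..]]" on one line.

L=[[1,0,0],[0,1,0],[-1,-2,1]] U=[[2,-1,-1],[0,2,-2],[0,0,-2]]

  r1 -= 0·r0 → [0,2,-2]
  r2 -= -1·r0 → [0,-4,2]
  r2 -= -2·r1 → [0,0,-2]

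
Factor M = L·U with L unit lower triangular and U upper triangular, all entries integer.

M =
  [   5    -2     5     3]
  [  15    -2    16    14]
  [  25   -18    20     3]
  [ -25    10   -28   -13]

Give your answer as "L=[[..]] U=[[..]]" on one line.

  row1 -= 3·row0 → [0,4,1,5]
  row2 -= 5·row0 → [0,-8,-5,-12]
  row3 -= -5·row0 → [0,0,-3,2]
  row2 -= -2·row1 → [0,0,-3,-2]
  row3 -= 0·row1 → [0,0,-3,2]
  row3 -= 1·row2 → [0,0,0,4]

L=[[1,0,0,0],[3,1,0,0],[5,-2,1,0],[-5,0,1,1]] U=[[5,-2,5,3],[0,4,1,5],[0,0,-3,-2],[0,0,0,4]]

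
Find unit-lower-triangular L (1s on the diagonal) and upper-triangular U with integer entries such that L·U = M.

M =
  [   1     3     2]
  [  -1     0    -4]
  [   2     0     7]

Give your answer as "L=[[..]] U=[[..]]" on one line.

  r1 -= -1·r0 → [0,3,-2]
  r2 -= 2·r0 → [0,-6,3]
  r2 -= -2·r1 → [0,0,-1]

L=[[1,0,0],[-1,1,0],[2,-2,1]] U=[[1,3,2],[0,3,-2],[0,0,-1]]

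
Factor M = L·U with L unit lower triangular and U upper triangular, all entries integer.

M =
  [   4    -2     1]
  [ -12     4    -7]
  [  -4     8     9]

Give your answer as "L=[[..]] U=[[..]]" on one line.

  r1 -= -3·r0 → [0,-2,-4]
  r2 -= -1·r0 → [0,6,10]
  r2 -= -3·r1 → [0,0,-2]

L=[[1,0,0],[-3,1,0],[-1,-3,1]] U=[[4,-2,1],[0,-2,-4],[0,0,-2]]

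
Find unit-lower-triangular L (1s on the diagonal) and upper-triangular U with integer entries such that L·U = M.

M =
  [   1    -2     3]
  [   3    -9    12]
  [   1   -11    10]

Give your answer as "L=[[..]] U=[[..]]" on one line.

  r1 -= 3·r0 → [0,-3,3]
  r2 -= 1·r0 → [0,-9,7]
  r2 -= 3·r1 → [0,0,-2]

L=[[1,0,0],[3,1,0],[1,3,1]] U=[[1,-2,3],[0,-3,3],[0,0,-2]]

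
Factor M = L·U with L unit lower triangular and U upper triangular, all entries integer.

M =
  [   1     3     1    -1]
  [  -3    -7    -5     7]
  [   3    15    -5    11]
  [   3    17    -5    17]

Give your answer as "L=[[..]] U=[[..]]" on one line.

  row1 -= -3·row0 → [0,2,-2,4]
  row2 -= 3·row0 → [0,6,-8,14]
  row3 -= 3·row0 → [0,8,-8,20]
  row2 -= 3·row1 → [0,0,-2,2]
  row3 -= 4·row1 → [0,0,0,4]
  row3 -= 0·row2 → [0,0,0,4]

L=[[1,0,0,0],[-3,1,0,0],[3,3,1,0],[3,4,0,1]] U=[[1,3,1,-1],[0,2,-2,4],[0,0,-2,2],[0,0,0,4]]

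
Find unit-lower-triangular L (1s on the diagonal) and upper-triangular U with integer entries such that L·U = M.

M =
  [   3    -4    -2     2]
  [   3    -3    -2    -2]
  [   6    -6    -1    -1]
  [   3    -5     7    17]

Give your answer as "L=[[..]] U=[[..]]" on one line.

  row1 -= 1·row0 → [0,1,0,-4]
  row2 -= 2·row0 → [0,2,3,-5]
  row3 -= 1·row0 → [0,-1,9,15]
  row2 -= 2·row1 → [0,0,3,3]
  row3 -= -1·row1 → [0,0,9,11]
  row3 -= 3·row2 → [0,0,0,2]

L=[[1,0,0,0],[1,1,0,0],[2,2,1,0],[1,-1,3,1]] U=[[3,-4,-2,2],[0,1,0,-4],[0,0,3,3],[0,0,0,2]]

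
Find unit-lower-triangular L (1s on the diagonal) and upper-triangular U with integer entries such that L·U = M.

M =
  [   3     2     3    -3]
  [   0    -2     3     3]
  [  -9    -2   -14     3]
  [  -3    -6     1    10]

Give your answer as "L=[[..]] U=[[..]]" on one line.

  row1 -= 0·row0 → [0,-2,3,3]
  row2 -= -3·row0 → [0,4,-5,-6]
  row3 -= -1·row0 → [0,-4,4,7]
  row2 -= -2·row1 → [0,0,1,0]
  row3 -= 2·row1 → [0,0,-2,1]
  row3 -= -2·row2 → [0,0,0,1]

L=[[1,0,0,0],[0,1,0,0],[-3,-2,1,0],[-1,2,-2,1]] U=[[3,2,3,-3],[0,-2,3,3],[0,0,1,0],[0,0,0,1]]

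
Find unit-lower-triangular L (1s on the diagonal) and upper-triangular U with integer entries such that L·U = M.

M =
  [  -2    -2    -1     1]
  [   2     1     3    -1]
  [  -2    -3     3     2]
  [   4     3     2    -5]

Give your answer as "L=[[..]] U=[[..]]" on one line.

  r1 -= -1·r0 → [0,-1,2,0]
  r2 -= 1·r0 → [0,-1,4,1]
  r3 -= -2·r0 → [0,-1,0,-3]
  r2 -= 1·r1 → [0,0,2,1]
  r3 -= 1·r1 → [0,0,-2,-3]
  r3 -= -1·r2 → [0,0,0,-2]

L=[[1,0,0,0],[-1,1,0,0],[1,1,1,0],[-2,1,-1,1]] U=[[-2,-2,-1,1],[0,-1,2,0],[0,0,2,1],[0,0,0,-2]]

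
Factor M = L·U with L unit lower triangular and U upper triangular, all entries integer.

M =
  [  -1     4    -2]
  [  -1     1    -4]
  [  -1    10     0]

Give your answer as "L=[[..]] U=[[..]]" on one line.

  row1 -= 1·row0 → [0,-3,-2]
  row2 -= 1·row0 → [0,6,2]
  row2 -= -2·row1 → [0,0,-2]

L=[[1,0,0],[1,1,0],[1,-2,1]] U=[[-1,4,-2],[0,-3,-2],[0,0,-2]]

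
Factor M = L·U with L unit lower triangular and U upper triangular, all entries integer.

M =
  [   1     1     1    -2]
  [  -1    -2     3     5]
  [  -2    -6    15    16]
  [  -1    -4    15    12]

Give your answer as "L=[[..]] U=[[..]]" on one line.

L=[[1,0,0,0],[-1,1,0,0],[-2,4,1,0],[-1,3,4,1]] U=[[1,1,1,-2],[0,-1,4,3],[0,0,1,0],[0,0,0,1]]

  row1 -= -1·row0 → [0,-1,4,3]
  row2 -= -2·row0 → [0,-4,17,12]
  row3 -= -1·row0 → [0,-3,16,10]
  row2 -= 4·row1 → [0,0,1,0]
  row3 -= 3·row1 → [0,0,4,1]
  row3 -= 4·row2 → [0,0,0,1]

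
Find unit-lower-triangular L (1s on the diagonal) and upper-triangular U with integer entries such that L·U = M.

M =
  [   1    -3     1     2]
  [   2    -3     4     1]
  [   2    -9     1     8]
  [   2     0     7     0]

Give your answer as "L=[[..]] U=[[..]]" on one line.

L=[[1,0,0,0],[2,1,0,0],[2,-1,1,0],[2,2,1,1]] U=[[1,-3,1,2],[0,3,2,-3],[0,0,1,1],[0,0,0,1]]

  row1 -= 2·row0 → [0,3,2,-3]
  row2 -= 2·row0 → [0,-3,-1,4]
  row3 -= 2·row0 → [0,6,5,-4]
  row2 -= -1·row1 → [0,0,1,1]
  row3 -= 2·row1 → [0,0,1,2]
  row3 -= 1·row2 → [0,0,0,1]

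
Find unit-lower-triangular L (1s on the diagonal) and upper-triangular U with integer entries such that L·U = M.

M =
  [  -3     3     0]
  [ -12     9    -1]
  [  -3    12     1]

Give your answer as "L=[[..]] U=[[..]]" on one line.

  row1 -= 4·row0 → [0,-3,-1]
  row2 -= 1·row0 → [0,9,1]
  row2 -= -3·row1 → [0,0,-2]

L=[[1,0,0],[4,1,0],[1,-3,1]] U=[[-3,3,0],[0,-3,-1],[0,0,-2]]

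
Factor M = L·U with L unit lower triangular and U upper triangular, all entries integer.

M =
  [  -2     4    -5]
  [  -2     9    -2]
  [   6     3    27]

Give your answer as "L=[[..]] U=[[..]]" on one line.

  r1 -= 1·r0 → [0,5,3]
  r2 -= -3·r0 → [0,15,12]
  r2 -= 3·r1 → [0,0,3]

L=[[1,0,0],[1,1,0],[-3,3,1]] U=[[-2,4,-5],[0,5,3],[0,0,3]]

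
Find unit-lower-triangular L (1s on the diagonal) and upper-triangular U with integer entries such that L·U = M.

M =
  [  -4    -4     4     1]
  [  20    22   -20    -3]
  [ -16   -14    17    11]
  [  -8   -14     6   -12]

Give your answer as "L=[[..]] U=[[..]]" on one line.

L=[[1,0,0,0],[-5,1,0,0],[4,1,1,0],[2,-3,-2,1]] U=[[-4,-4,4,1],[0,2,0,2],[0,0,1,5],[0,0,0,2]]

  row1 -= -5·row0 → [0,2,0,2]
  row2 -= 4·row0 → [0,2,1,7]
  row3 -= 2·row0 → [0,-6,-2,-14]
  row2 -= 1·row1 → [0,0,1,5]
  row3 -= -3·row1 → [0,0,-2,-8]
  row3 -= -2·row2 → [0,0,0,2]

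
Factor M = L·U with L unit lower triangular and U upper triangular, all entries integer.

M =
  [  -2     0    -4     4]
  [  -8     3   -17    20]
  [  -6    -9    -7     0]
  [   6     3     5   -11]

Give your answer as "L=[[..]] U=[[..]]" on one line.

  r1 -= 4·r0 → [0,3,-1,4]
  r2 -= 3·r0 → [0,-9,5,-12]
  r3 -= -3·r0 → [0,3,-7,1]
  r2 -= -3·r1 → [0,0,2,0]
  r3 -= 1·r1 → [0,0,-6,-3]
  r3 -= -3·r2 → [0,0,0,-3]

L=[[1,0,0,0],[4,1,0,0],[3,-3,1,0],[-3,1,-3,1]] U=[[-2,0,-4,4],[0,3,-1,4],[0,0,2,0],[0,0,0,-3]]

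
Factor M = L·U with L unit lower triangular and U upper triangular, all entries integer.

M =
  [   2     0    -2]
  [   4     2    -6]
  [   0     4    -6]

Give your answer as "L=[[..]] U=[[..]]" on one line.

L=[[1,0,0],[2,1,0],[0,2,1]] U=[[2,0,-2],[0,2,-2],[0,0,-2]]

  r1 -= 2·r0 → [0,2,-2]
  r2 -= 0·r0 → [0,4,-6]
  r2 -= 2·r1 → [0,0,-2]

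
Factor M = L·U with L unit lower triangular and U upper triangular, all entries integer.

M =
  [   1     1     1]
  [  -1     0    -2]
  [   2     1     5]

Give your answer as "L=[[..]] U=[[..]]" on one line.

L=[[1,0,0],[-1,1,0],[2,-1,1]] U=[[1,1,1],[0,1,-1],[0,0,2]]

  r1 -= -1·r0 → [0,1,-1]
  r2 -= 2·r0 → [0,-1,3]
  r2 -= -1·r1 → [0,0,2]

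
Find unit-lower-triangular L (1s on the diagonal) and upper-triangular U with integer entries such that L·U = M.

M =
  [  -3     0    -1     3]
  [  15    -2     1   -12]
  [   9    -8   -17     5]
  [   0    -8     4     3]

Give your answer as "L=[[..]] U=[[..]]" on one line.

L=[[1,0,0,0],[-5,1,0,0],[-3,4,1,0],[0,4,-5,1]] U=[[-3,0,-1,3],[0,-2,-4,3],[0,0,-4,2],[0,0,0,1]]

  r1 -= -5·r0 → [0,-2,-4,3]
  r2 -= -3·r0 → [0,-8,-20,14]
  r3 -= 0·r0 → [0,-8,4,3]
  r2 -= 4·r1 → [0,0,-4,2]
  r3 -= 4·r1 → [0,0,20,-9]
  r3 -= -5·r2 → [0,0,0,1]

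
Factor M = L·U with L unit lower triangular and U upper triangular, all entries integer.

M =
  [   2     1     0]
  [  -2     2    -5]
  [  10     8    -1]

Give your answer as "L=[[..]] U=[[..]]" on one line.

  r1 -= -1·r0 → [0,3,-5]
  r2 -= 5·r0 → [0,3,-1]
  r2 -= 1·r1 → [0,0,4]

L=[[1,0,0],[-1,1,0],[5,1,1]] U=[[2,1,0],[0,3,-5],[0,0,4]]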